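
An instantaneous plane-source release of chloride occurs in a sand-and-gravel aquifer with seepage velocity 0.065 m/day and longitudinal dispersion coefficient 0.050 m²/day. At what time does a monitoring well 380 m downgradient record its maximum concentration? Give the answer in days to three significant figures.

5830 days

For the 1D instantaneous-source solution, setting ∂C/∂t = 0 at fixed x gives v²t² + 2Dt − x² = 0, so t = (√(D² + v²x²) − D)/v².
√(D² + v²x²) = √(0.050² + 0.065² × 380²) = 24.70; v² = 0.004225.
t = (24.70 − 0.050)/0.004225 = 5830 days (vs. the pure-advection estimate x/v = 5850 d).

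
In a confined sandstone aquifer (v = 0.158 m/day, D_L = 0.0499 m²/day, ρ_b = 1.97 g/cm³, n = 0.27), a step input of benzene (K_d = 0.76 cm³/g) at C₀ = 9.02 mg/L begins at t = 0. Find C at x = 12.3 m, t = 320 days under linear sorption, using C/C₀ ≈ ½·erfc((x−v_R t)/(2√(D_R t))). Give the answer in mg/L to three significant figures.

0.173 mg/L

Retardation factor R = 1 + ρ_b·K_d/n = 1 + 1.97 × 0.76/0.27 = 6.545.
Sorption retards both mechanisms: v_R = v/R = 0.02414 m/day, D_R = D/R = 0.007624 m²/day.
v_R·t = 0.02414 × 320 = 7.7248 m; 2√(D_R t) = 3.124 m; argument = (12.3 − 7.7248)/3.124 = 1.465.
C = C₀ × ½·erfc(1.465) = 9.02 × 0.01914 = 0.173 mg/L.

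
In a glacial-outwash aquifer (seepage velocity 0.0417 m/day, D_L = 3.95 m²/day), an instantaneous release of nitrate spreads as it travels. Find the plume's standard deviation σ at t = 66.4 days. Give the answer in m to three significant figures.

22.9 m

Dispersive spreading gives a Gaussian with σ² = 2Dt; advection only shifts the center.
σ = √(2 × 3.95 × 66.4) = 22.9 m.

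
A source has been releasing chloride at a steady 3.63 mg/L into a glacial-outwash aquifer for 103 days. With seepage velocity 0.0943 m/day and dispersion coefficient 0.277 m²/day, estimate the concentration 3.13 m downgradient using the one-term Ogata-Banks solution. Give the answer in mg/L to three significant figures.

For a continuous step input, C/C₀ ≈ ½·erfc((x−vt)/(2√(Dt))).
vt = 0.0943 × 103 = 9.7129 m and 2√(Dt) = 2√(0.277 × 103) = 10.68 m.
Argument (x−vt)/(2√(Dt)) = (3.13 − 9.7129)/10.68 = -0.6164; ½·erfc(-0.6164) = 0.8083.
C = 3.63 × 0.8083 = 2.93 mg/L.

2.93 mg/L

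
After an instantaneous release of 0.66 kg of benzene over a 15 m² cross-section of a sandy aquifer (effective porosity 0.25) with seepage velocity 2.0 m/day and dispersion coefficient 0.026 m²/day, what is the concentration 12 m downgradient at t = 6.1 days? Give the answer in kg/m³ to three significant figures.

For an instantaneous plane source, C(x,t) = M/(n_e·A·√(4πDt)) · exp(−(x−vt)²/(4Dt)), with n_e·A the pore (flow) area.
Plume center vt = 2.0 × 6.1 = 12.2 m, so the well at 12 m is 0.2 m upgradient of the peak.
√(4πDt) = 1.412 m, giving peak height M/(n_e·A·√(4πDt)) = 0.66/(0.25 × 15 × 1.412) = 0.1246 kg/m³.
(x−vt)²/(4Dt) = (-0.2)²/(4 × 0.026 × 6.1) = 0.06305; exp(−0.06305) = 0.9389.
C = 0.1246 × 0.9389 = 0.117 kg/m³.

0.117 kg/m³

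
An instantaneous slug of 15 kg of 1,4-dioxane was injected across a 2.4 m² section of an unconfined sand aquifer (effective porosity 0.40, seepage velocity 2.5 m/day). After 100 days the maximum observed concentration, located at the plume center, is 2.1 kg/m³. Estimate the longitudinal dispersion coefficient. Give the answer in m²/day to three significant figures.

0.0441 m²/day

At the plume center C_max = M/(n_e·A·√(4πDt)), so D = M²/(4πt·(n_e·A·C_max)²).
n_e·A·C_max = 0.40 × 2.4 × 2.1 = 2.016 kg/m.
D = 15²/(4π × 100 × 2.016²) = 0.0441 m²/day.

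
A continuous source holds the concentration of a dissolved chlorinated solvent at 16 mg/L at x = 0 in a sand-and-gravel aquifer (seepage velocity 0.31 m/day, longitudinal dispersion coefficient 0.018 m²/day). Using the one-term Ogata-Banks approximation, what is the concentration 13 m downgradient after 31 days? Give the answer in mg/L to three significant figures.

For a continuous step input, C/C₀ ≈ ½·erfc((x−vt)/(2√(Dt))).
vt = 0.31 × 31 = 9.61 m and 2√(Dt) = 2√(0.018 × 31) = 1.494 m.
Argument (x−vt)/(2√(Dt)) = (13 − 9.61)/1.494 = 2.269; ½·erfc(2.269) = 0.0006663.
C = 16 × 0.0006663 = 0.0107 mg/L.

0.0107 mg/L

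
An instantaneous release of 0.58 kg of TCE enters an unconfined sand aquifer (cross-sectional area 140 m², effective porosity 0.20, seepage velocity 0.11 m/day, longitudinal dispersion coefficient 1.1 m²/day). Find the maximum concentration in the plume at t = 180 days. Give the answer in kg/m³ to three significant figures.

0.000415 kg/m³

The peak of an instantaneous 1D plume sits at x = vt; there the Gaussian factor is 1 and C_max = M/(n_e·A·√(4πDt)), where n_e·A is the pore area the mass is dissolved in.
√(4πDt) = √(4π × 1.1 × 180) = 49.88 m, so C_max = 0.58/(0.20 × 140 × 49.88) = 0.000415 kg/m³.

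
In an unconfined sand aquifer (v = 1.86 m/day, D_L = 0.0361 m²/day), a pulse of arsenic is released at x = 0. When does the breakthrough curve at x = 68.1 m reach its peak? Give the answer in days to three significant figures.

36.6 days

For the 1D instantaneous-source solution, setting ∂C/∂t = 0 at fixed x gives v²t² + 2Dt − x² = 0, so t = (√(D² + v²x²) − D)/v².
√(D² + v²x²) = √(0.0361² + 1.86² × 68.1²) = 126.7; v² = 3.4596.
t = (126.7 − 0.0361)/3.4596 = 36.6 days (vs. the pure-advection estimate x/v = 36.6 d).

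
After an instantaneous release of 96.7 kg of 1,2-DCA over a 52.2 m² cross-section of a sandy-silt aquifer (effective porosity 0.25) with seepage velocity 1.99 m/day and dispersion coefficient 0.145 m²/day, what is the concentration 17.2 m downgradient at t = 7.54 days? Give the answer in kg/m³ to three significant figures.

For an instantaneous plane source, C(x,t) = M/(n_e·A·√(4πDt)) · exp(−(x−vt)²/(4Dt)), with n_e·A the pore (flow) area.
Plume center vt = 1.99 × 7.54 = 15.0046 m, so the well at 17.2 m is 2.1954 m downgradient of the peak.
√(4πDt) = 3.707 m, giving peak height M/(n_e·A·√(4πDt)) = 96.7/(0.25 × 52.2 × 3.707) = 1.999 kg/m³.
(x−vt)²/(4Dt) = (2.1954)²/(4 × 0.145 × 7.54) = 1.102; exp(−1.102) = 0.3322.
C = 1.999 × 0.3322 = 0.664 kg/m³.

0.664 kg/m³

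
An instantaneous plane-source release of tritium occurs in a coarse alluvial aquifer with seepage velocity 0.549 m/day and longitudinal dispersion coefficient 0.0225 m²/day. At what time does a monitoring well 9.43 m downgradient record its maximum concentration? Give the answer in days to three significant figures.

For the 1D instantaneous-source solution, setting ∂C/∂t = 0 at fixed x gives v²t² + 2Dt − x² = 0, so t = (√(D² + v²x²) − D)/v².
√(D² + v²x²) = √(0.0225² + 0.549² × 9.43²) = 5.177; v² = 0.301401.
t = (5.177 − 0.0225)/0.301401 = 17.1 days (vs. the pure-advection estimate x/v = 17.2 d).

17.1 days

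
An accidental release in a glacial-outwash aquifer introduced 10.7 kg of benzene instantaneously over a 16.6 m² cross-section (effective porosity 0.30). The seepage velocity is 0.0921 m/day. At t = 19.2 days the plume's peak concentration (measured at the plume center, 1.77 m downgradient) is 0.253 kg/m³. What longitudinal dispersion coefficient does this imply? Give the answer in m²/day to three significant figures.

0.299 m²/day

At the plume center C_max = M/(n_e·A·√(4πDt)), so D = M²/(4πt·(n_e·A·C_max)²).
n_e·A·C_max = 0.30 × 16.6 × 0.253 = 1.260 kg/m.
D = 10.7²/(4π × 19.2 × 1.260²) = 0.299 m²/day.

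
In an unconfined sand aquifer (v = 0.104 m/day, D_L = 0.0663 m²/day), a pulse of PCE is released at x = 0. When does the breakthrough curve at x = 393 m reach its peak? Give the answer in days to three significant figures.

For the 1D instantaneous-source solution, setting ∂C/∂t = 0 at fixed x gives v²t² + 2Dt − x² = 0, so t = (√(D² + v²x²) − D)/v².
√(D² + v²x²) = √(0.0663² + 0.104² × 393²) = 40.87; v² = 0.010816.
t = (40.87 − 0.0663)/0.010816 = 3770 days (vs. the pure-advection estimate x/v = 3780 d).

3770 days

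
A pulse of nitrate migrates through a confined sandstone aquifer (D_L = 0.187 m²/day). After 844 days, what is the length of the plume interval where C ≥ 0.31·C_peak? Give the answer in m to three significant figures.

54.4 m

The plume is Gaussian with σ = √(2Dt) = √(2 × 0.187 × 844) = 17.77 m.
C/C_peak = exp(−Δx²/(2σ²)) = 0.31 ⇒ Δx = σ·√(−2 ln 0.31) = 17.77 × 1.530 = 27.19 m.
Width = 2Δx = 54.4 m.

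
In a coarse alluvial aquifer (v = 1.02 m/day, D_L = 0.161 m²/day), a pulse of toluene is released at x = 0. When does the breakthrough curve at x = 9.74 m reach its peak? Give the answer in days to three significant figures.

9.40 days

For the 1D instantaneous-source solution, setting ∂C/∂t = 0 at fixed x gives v²t² + 2Dt − x² = 0, so t = (√(D² + v²x²) − D)/v².
√(D² + v²x²) = √(0.161² + 1.02² × 9.74²) = 9.936; v² = 1.0404.
t = (9.936 − 0.161)/1.0404 = 9.40 days (vs. the pure-advection estimate x/v = 9.55 d).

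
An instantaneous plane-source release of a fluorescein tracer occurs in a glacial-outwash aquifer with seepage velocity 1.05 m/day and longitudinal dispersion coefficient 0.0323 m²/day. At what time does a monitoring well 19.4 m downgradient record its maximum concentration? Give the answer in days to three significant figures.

18.4 days

For the 1D instantaneous-source solution, setting ∂C/∂t = 0 at fixed x gives v²t² + 2Dt − x² = 0, so t = (√(D² + v²x²) − D)/v².
√(D² + v²x²) = √(0.0323² + 1.05² × 19.4²) = 20.37; v² = 1.1025.
t = (20.37 − 0.0323)/1.1025 = 18.4 days (vs. the pure-advection estimate x/v = 18.5 d).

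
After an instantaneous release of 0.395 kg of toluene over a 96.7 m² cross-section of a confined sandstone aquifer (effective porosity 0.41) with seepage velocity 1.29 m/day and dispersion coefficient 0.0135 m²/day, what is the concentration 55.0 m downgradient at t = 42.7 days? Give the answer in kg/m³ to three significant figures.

For an instantaneous plane source, C(x,t) = M/(n_e·A·√(4πDt)) · exp(−(x−vt)²/(4Dt)), with n_e·A the pore (flow) area.
Plume center vt = 1.29 × 42.7 = 55.083 m, so the well at 55.0 m is 0.083 m upgradient of the peak.
√(4πDt) = 2.691 m, giving peak height M/(n_e·A·√(4πDt)) = 0.395/(0.41 × 96.7 × 2.691) = 0.003702 kg/m³.
(x−vt)²/(4Dt) = (-0.083)²/(4 × 0.0135 × 42.7) = 0.002988; exp(−0.002988) = 0.9970.
C = 0.003702 × 0.9970 = 0.00369 kg/m³.

0.00369 kg/m³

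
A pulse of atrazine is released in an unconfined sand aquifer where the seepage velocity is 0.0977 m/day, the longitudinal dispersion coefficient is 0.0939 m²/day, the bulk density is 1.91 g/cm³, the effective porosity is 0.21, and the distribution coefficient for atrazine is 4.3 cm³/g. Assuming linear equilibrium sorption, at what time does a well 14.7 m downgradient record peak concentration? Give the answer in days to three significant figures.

5650 days

Retardation factor R = 1 + ρ_b·K_d/n = 1 + 1.91 × 4.3/0.21 = 40.11.
Sorption retards both mechanisms: v_R = v/R = 0.002436 m/day, D_R = D/R = 0.002341 m²/day.
Peak time from v_R²t² + 2D_R t − x² = 0: t = (√(D_R² + v_R²x²) − D_R)/v_R².
√(D_R² + v_R²x²) = √(0.002341² + 0.002436² × 14.7²) = 0.03589; v_R² = 5.934e-06.
t = (0.03589 − 0.002341)/5.934e-06 = 5650 days.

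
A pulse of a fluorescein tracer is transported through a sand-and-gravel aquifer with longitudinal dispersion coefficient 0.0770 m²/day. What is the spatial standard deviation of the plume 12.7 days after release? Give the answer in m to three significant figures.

1.40 m

Dispersive spreading gives a Gaussian with σ² = 2Dt; advection only shifts the center.
σ = √(2 × 0.0770 × 12.7) = 1.40 m.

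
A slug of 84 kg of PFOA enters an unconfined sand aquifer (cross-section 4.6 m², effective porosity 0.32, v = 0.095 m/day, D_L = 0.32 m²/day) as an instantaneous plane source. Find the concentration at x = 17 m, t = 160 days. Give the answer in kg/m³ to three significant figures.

2.21 kg/m³

For an instantaneous plane source, C(x,t) = M/(n_e·A·√(4πDt)) · exp(−(x−vt)²/(4Dt)), with n_e·A the pore (flow) area.
Plume center vt = 0.095 × 160 = 15.2 m, so the well at 17 m is 1.8 m downgradient of the peak.
√(4πDt) = 25.37 m, giving peak height M/(n_e·A·√(4πDt)) = 84/(0.32 × 4.6 × 25.37) = 2.249 kg/m³.
(x−vt)²/(4Dt) = (1.8)²/(4 × 0.32 × 160) = 0.01582; exp(−0.01582) = 0.9843.
C = 2.249 × 0.9843 = 2.21 kg/m³.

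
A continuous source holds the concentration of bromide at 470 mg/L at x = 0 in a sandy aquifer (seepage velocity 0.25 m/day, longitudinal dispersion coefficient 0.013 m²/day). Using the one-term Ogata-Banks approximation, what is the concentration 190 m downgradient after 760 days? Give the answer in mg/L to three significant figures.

235 mg/L

For a continuous step input, C/C₀ ≈ ½·erfc((x−vt)/(2√(Dt))).
vt = 0.25 × 760 = 190 m and 2√(Dt) = 2√(0.013 × 760) = 6.286 m.
Argument (x−vt)/(2√(Dt)) = (190 − 190)/6.286 = 0; ½·erfc(0) = 0.5000.
C = 470 × 0.5000 = 235 mg/L.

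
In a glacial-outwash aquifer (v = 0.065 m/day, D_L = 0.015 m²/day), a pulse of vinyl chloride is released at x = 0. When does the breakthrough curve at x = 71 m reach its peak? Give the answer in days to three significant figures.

1090 days

For the 1D instantaneous-source solution, setting ∂C/∂t = 0 at fixed x gives v²t² + 2Dt − x² = 0, so t = (√(D² + v²x²) − D)/v².
√(D² + v²x²) = √(0.015² + 0.065² × 71²) = 4.615; v² = 0.004225.
t = (4.615 − 0.015)/0.004225 = 1090 days (vs. the pure-advection estimate x/v = 1090 d).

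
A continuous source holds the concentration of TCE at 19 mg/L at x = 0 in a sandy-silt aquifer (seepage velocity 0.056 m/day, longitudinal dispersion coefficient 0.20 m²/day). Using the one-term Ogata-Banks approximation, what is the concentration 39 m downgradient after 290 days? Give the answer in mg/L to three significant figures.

For a continuous step input, C/C₀ ≈ ½·erfc((x−vt)/(2√(Dt))).
vt = 0.056 × 290 = 16.24 m and 2√(Dt) = 2√(0.20 × 290) = 15.23 m.
Argument (x−vt)/(2√(Dt)) = (39 − 16.24)/15.23 = 1.494; ½·erfc(1.494) = 0.01731.
C = 19 × 0.01731 = 0.329 mg/L.

0.329 mg/L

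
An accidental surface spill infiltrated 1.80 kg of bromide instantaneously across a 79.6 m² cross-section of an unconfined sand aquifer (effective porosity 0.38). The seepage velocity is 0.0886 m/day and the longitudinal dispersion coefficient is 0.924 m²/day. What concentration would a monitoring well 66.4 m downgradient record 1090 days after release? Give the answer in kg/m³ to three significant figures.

For an instantaneous plane source, C(x,t) = M/(n_e·A·√(4πDt)) · exp(−(x−vt)²/(4Dt)), with n_e·A the pore (flow) area.
Plume center vt = 0.0886 × 1090 = 96.574 m, so the well at 66.4 m is 30.174 m upgradient of the peak.
√(4πDt) = 112.5 m, giving peak height M/(n_e·A·√(4πDt)) = 1.80/(0.38 × 79.6 × 112.5) = 0.0005290 kg/m³.
(x−vt)²/(4Dt) = (-30.174)²/(4 × 0.924 × 1090) = 0.2260; exp(−0.2260) = 0.7977.
C = 0.0005290 × 0.7977 = 0.000422 kg/m³.

0.000422 kg/m³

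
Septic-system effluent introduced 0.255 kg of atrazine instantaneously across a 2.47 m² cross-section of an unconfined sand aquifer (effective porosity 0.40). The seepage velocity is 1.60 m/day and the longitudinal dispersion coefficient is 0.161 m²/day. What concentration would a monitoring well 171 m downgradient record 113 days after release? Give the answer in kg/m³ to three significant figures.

0.00456 kg/m³

For an instantaneous plane source, C(x,t) = M/(n_e·A·√(4πDt)) · exp(−(x−vt)²/(4Dt)), with n_e·A the pore (flow) area.
Plume center vt = 1.60 × 113 = 180.8 m, so the well at 171 m is 9.8 m upgradient of the peak.
√(4πDt) = 15.12 m, giving peak height M/(n_e·A·√(4πDt)) = 0.255/(0.40 × 2.47 × 15.12) = 0.01707 kg/m³.
(x−vt)²/(4Dt) = (-9.8)²/(4 × 0.161 × 113) = 1.320; exp(−1.320) = 0.2671.
C = 0.01707 × 0.2671 = 0.00456 kg/m³.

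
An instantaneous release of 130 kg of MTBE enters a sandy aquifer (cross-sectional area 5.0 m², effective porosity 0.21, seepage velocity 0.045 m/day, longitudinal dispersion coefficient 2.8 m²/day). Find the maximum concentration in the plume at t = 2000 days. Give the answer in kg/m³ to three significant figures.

The peak of an instantaneous 1D plume sits at x = vt; there the Gaussian factor is 1 and C_max = M/(n_e·A·√(4πDt)), where n_e·A is the pore area the mass is dissolved in.
√(4πDt) = √(4π × 2.8 × 2000) = 265.3 m, so C_max = 130/(0.21 × 5.0 × 265.3) = 0.467 kg/m³.

0.467 kg/m³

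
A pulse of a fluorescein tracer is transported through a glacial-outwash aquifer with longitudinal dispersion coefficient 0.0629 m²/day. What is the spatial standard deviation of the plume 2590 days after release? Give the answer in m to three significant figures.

18.1 m

Dispersive spreading gives a Gaussian with σ² = 2Dt; advection only shifts the center.
σ = √(2 × 0.0629 × 2590) = 18.1 m.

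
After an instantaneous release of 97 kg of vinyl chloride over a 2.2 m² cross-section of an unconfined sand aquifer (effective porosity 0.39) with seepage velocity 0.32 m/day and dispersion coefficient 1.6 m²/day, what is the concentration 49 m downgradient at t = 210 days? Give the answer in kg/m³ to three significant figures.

For an instantaneous plane source, C(x,t) = M/(n_e·A·√(4πDt)) · exp(−(x−vt)²/(4Dt)), with n_e·A the pore (flow) area.
Plume center vt = 0.32 × 210 = 67.2 m, so the well at 49 m is 18.2 m upgradient of the peak.
√(4πDt) = 64.98 m, giving peak height M/(n_e·A·√(4πDt)) = 97/(0.39 × 2.2 × 64.98) = 1.740 kg/m³.
(x−vt)²/(4Dt) = (-18.2)²/(4 × 1.6 × 210) = 0.2465; exp(−0.2465) = 0.7815.
C = 1.740 × 0.7815 = 1.36 kg/m³.

1.36 kg/m³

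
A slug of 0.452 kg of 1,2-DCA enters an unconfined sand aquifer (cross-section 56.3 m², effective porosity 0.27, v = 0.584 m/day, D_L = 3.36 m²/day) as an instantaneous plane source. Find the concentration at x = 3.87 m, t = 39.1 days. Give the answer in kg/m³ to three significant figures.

For an instantaneous plane source, C(x,t) = M/(n_e·A·√(4πDt)) · exp(−(x−vt)²/(4Dt)), with n_e·A the pore (flow) area.
Plume center vt = 0.584 × 39.1 = 22.8344 m, so the well at 3.87 m is 18.9644 m upgradient of the peak.
√(4πDt) = 40.63 m, giving peak height M/(n_e·A·√(4πDt)) = 0.452/(0.27 × 56.3 × 40.63) = 0.0007318 kg/m³.
(x−vt)²/(4Dt) = (-18.9644)²/(4 × 3.36 × 39.1) = 0.6844; exp(−0.6844) = 0.5044.
C = 0.0007318 × 0.5044 = 0.000369 kg/m³.

0.000369 kg/m³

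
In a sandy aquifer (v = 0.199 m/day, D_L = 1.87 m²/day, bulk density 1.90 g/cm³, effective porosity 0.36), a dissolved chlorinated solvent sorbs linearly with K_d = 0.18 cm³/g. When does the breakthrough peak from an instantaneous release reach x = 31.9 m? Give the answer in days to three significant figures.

Retardation factor R = 1 + ρ_b·K_d/n = 1 + 1.90 × 0.18/0.36 = 1.950.
Sorption retards both mechanisms: v_R = v/R = 0.1021 m/day, D_R = D/R = 0.9590 m²/day.
Peak time from v_R²t² + 2D_R t − x² = 0: t = (√(D_R² + v_R²x²) − D_R)/v_R².
√(D_R² + v_R²x²) = √(0.9590² + 0.1021² × 31.9²) = 3.395; v_R² = 0.01042.
t = (3.395 − 0.9590)/0.01042 = 234 days.

234 days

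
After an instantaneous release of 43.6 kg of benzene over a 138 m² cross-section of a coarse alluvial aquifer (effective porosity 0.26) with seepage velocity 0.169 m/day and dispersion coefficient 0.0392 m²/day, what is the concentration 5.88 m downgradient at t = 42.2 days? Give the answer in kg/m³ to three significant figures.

0.210 kg/m³

For an instantaneous plane source, C(x,t) = M/(n_e·A·√(4πDt)) · exp(−(x−vt)²/(4Dt)), with n_e·A the pore (flow) area.
Plume center vt = 0.169 × 42.2 = 7.1318 m, so the well at 5.88 m is 1.2518 m upgradient of the peak.
√(4πDt) = 4.559 m, giving peak height M/(n_e·A·√(4πDt)) = 43.6/(0.26 × 138 × 4.559) = 0.2665 kg/m³.
(x−vt)²/(4Dt) = (-1.2518)²/(4 × 0.0392 × 42.2) = 0.2368; exp(−0.2368) = 0.7891.
C = 0.2665 × 0.7891 = 0.210 kg/m³.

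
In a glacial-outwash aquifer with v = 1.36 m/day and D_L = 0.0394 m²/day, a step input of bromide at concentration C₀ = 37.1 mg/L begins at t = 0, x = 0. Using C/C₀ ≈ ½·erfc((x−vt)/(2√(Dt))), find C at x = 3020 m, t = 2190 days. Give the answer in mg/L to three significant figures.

0.0286 mg/L

For a continuous step input, C/C₀ ≈ ½·erfc((x−vt)/(2√(Dt))).
vt = 1.36 × 2190 = 2978.4 m and 2√(Dt) = 2√(0.0394 × 2190) = 18.58 m.
Argument (x−vt)/(2√(Dt)) = (3020 − 2978.4)/18.58 = 2.239; ½·erfc(2.239) = 0.0007716.
C = 37.1 × 0.0007716 = 0.0286 mg/L.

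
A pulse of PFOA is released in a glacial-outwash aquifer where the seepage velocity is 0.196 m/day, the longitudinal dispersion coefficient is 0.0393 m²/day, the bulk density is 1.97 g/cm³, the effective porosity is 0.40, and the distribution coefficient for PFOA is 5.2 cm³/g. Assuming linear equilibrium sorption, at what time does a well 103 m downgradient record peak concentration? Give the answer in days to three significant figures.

Retardation factor R = 1 + ρ_b·K_d/n = 1 + 1.97 × 5.2/0.40 = 26.61.
Sorption retards both mechanisms: v_R = v/R = 0.007366 m/day, D_R = D/R = 0.001477 m²/day.
Peak time from v_R²t² + 2D_R t − x² = 0: t = (√(D_R² + v_R²x²) − D_R)/v_R².
√(D_R² + v_R²x²) = √(0.001477² + 0.007366² × 103²) = 0.7587; v_R² = 5.426e-05.
t = (0.7587 − 0.001477)/5.426e-05 = 14000 days.

14000 days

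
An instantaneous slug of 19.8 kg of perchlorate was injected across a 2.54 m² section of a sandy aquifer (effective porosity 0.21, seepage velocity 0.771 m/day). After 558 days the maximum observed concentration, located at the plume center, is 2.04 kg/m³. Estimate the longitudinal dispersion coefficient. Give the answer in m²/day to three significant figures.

At the plume center C_max = M/(n_e·A·√(4πDt)), so D = M²/(4πt·(n_e·A·C_max)²).
n_e·A·C_max = 0.21 × 2.54 × 2.04 = 1.088 kg/m.
D = 19.8²/(4π × 558 × 1.088²) = 0.0472 m²/day.

0.0472 m²/day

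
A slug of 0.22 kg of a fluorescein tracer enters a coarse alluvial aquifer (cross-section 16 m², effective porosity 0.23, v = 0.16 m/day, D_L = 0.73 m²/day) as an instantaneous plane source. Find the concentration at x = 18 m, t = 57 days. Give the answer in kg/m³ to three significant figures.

For an instantaneous plane source, C(x,t) = M/(n_e·A·√(4πDt)) · exp(−(x−vt)²/(4Dt)), with n_e·A the pore (flow) area.
Plume center vt = 0.16 × 57 = 9.12 m, so the well at 18 m is 8.88 m downgradient of the peak.
√(4πDt) = 22.87 m, giving peak height M/(n_e·A·√(4πDt)) = 0.22/(0.23 × 16 × 22.87) = 0.002614 kg/m³.
(x−vt)²/(4Dt) = (8.88)²/(4 × 0.73 × 57) = 0.4738; exp(−0.4738) = 0.6226.
C = 0.002614 × 0.6226 = 0.00163 kg/m³.

0.00163 kg/m³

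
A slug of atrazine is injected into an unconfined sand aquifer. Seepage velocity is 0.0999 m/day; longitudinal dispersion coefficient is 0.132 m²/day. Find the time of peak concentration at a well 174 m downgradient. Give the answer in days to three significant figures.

1730 days

For the 1D instantaneous-source solution, setting ∂C/∂t = 0 at fixed x gives v²t² + 2Dt − x² = 0, so t = (√(D² + v²x²) − D)/v².
√(D² + v²x²) = √(0.132² + 0.0999² × 174²) = 17.38; v² = 0.00998001.
t = (17.38 − 0.132)/0.00998001 = 1730 days (vs. the pure-advection estimate x/v = 1740 d).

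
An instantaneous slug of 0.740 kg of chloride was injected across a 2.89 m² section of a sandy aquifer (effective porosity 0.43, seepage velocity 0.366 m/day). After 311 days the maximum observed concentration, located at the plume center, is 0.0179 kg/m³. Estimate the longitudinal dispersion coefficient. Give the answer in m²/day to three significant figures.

At the plume center C_max = M/(n_e·A·√(4πDt)), so D = M²/(4πt·(n_e·A·C_max)²).
n_e·A·C_max = 0.43 × 2.89 × 0.0179 = 0.02224 kg/m.
D = 0.740²/(4π × 311 × 0.02224²) = 0.283 m²/day.

0.283 m²/day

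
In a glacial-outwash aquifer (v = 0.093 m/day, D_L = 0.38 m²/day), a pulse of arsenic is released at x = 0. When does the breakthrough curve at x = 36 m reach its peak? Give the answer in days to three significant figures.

For the 1D instantaneous-source solution, setting ∂C/∂t = 0 at fixed x gives v²t² + 2Dt − x² = 0, so t = (√(D² + v²x²) − D)/v².
√(D² + v²x²) = √(0.38² + 0.093² × 36²) = 3.369; v² = 0.008649.
t = (3.369 − 0.38)/0.008649 = 346 days (vs. the pure-advection estimate x/v = 387 d).

346 days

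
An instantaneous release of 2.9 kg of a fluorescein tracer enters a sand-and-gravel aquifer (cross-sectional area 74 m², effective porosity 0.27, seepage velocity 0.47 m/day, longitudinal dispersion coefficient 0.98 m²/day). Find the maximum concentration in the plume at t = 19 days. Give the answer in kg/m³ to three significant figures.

The peak of an instantaneous 1D plume sits at x = vt; there the Gaussian factor is 1 and C_max = M/(n_e·A·√(4πDt)), where n_e·A is the pore area the mass is dissolved in.
√(4πDt) = √(4π × 0.98 × 19) = 15.30 m, so C_max = 2.9/(0.27 × 74 × 15.30) = 0.00949 kg/m³.

0.00949 kg/m³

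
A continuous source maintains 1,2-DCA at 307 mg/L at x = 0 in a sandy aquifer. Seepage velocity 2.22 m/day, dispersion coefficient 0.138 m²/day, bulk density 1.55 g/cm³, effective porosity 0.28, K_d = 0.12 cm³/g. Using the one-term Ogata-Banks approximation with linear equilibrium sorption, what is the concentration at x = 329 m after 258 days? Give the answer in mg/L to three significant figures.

Retardation factor R = 1 + ρ_b·K_d/n = 1 + 1.55 × 0.12/0.28 = 1.664.
Sorption retards both mechanisms: v_R = v/R = 1.334 m/day, D_R = D/R = 0.08293 m²/day.
v_R·t = 1.334 × 258 = 344.172 m; 2√(D_R t) = 9.251 m; argument = (329 − 344.172)/9.251 = -1.640.
C = C₀ × ½·erfc(-1.640) = 307 × 0.9898 = 304 mg/L.

304 mg/L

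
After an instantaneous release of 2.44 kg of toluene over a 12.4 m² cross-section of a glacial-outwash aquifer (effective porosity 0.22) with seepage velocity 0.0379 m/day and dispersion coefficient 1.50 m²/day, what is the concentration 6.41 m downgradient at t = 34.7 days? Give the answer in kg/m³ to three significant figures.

For an instantaneous plane source, C(x,t) = M/(n_e·A·√(4πDt)) · exp(−(x−vt)²/(4Dt)), with n_e·A the pore (flow) area.
Plume center vt = 0.0379 × 34.7 = 1.31513 m, so the well at 6.41 m is 5.09487 m downgradient of the peak.
√(4πDt) = 25.57 m, giving peak height M/(n_e·A·√(4πDt)) = 2.44/(0.22 × 12.4 × 25.57) = 0.03498 kg/m³.
(x−vt)²/(4Dt) = (5.09487)²/(4 × 1.50 × 34.7) = 0.1247; exp(−0.1247) = 0.8828.
C = 0.03498 × 0.8828 = 0.0309 kg/m³.

0.0309 kg/m³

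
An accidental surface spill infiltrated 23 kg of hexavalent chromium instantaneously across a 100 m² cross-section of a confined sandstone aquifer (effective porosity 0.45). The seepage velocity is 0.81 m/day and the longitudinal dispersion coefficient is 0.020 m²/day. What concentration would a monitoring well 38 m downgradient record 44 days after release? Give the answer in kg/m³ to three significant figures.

0.0316 kg/m³

For an instantaneous plane source, C(x,t) = M/(n_e·A·√(4πDt)) · exp(−(x−vt)²/(4Dt)), with n_e·A the pore (flow) area.
Plume center vt = 0.81 × 44 = 35.64 m, so the well at 38 m is 2.36 m downgradient of the peak.
√(4πDt) = 3.325 m, giving peak height M/(n_e·A·√(4πDt)) = 23/(0.45 × 100 × 3.325) = 0.1537 kg/m³.
(x−vt)²/(4Dt) = (2.36)²/(4 × 0.020 × 44) = 1.582; exp(−1.582) = 0.2056.
C = 0.1537 × 0.2056 = 0.0316 kg/m³.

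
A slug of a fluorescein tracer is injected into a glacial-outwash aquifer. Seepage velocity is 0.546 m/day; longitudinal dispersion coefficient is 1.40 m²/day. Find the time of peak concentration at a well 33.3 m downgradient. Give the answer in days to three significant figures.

56.5 days

For the 1D instantaneous-source solution, setting ∂C/∂t = 0 at fixed x gives v²t² + 2Dt − x² = 0, so t = (√(D² + v²x²) − D)/v².
√(D² + v²x²) = √(1.40² + 0.546² × 33.3²) = 18.24; v² = 0.298116.
t = (18.24 − 1.40)/0.298116 = 56.5 days (vs. the pure-advection estimate x/v = 61.0 d).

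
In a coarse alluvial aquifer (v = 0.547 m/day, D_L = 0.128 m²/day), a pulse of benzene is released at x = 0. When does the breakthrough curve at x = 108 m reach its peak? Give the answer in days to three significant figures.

197 days

For the 1D instantaneous-source solution, setting ∂C/∂t = 0 at fixed x gives v²t² + 2Dt − x² = 0, so t = (√(D² + v²x²) − D)/v².
√(D² + v²x²) = √(0.128² + 0.547² × 108²) = 59.08; v² = 0.299209.
t = (59.08 − 0.128)/0.299209 = 197 days (vs. the pure-advection estimate x/v = 197 d).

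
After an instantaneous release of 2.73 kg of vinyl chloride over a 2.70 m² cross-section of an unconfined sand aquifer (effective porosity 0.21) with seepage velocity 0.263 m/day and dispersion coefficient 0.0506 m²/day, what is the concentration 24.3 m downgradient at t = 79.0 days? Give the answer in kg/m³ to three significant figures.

For an instantaneous plane source, C(x,t) = M/(n_e·A·√(4πDt)) · exp(−(x−vt)²/(4Dt)), with n_e·A the pore (flow) area.
Plume center vt = 0.263 × 79.0 = 20.777 m, so the well at 24.3 m is 3.523 m downgradient of the peak.
√(4πDt) = 7.088 m, giving peak height M/(n_e·A·√(4πDt)) = 2.73/(0.21 × 2.70 × 7.088) = 0.6793 kg/m³.
(x−vt)²/(4Dt) = (3.523)²/(4 × 0.0506 × 79.0) = 0.7762; exp(−0.7762) = 0.4602.
C = 0.6793 × 0.4602 = 0.313 kg/m³.

0.313 kg/m³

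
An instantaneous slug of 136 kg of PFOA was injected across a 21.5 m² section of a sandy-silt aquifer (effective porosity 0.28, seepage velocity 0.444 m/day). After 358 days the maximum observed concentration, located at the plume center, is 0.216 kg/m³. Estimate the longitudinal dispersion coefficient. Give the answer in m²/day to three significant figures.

At the plume center C_max = M/(n_e·A·√(4πDt)), so D = M²/(4πt·(n_e·A·C_max)²).
n_e·A·C_max = 0.28 × 21.5 × 0.216 = 1.300 kg/m.
D = 136²/(4π × 358 × 1.300²) = 2.43 m²/day.

2.43 m²/day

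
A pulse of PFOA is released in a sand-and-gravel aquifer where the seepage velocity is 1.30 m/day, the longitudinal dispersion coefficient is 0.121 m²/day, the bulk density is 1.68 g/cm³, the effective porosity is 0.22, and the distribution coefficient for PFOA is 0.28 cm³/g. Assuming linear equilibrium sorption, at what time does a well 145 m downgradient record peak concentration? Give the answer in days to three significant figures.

Retardation factor R = 1 + ρ_b·K_d/n = 1 + 1.68 × 0.28/0.22 = 3.138.
Sorption retards both mechanisms: v_R = v/R = 0.4143 m/day, D_R = D/R = 0.03856 m²/day.
Peak time from v_R²t² + 2D_R t − x² = 0: t = (√(D_R² + v_R²x²) − D_R)/v_R².
√(D_R² + v_R²x²) = √(0.03856² + 0.4143² × 145²) = 60.07; v_R² = 0.1716.
t = (60.07 − 0.03856)/0.1716 = 350 days.

350 days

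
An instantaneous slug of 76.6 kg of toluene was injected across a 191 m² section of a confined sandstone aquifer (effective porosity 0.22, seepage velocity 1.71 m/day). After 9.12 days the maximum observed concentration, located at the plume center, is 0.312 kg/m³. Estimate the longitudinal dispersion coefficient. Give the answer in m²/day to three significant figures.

At the plume center C_max = M/(n_e·A·√(4πDt)), so D = M²/(4πt·(n_e·A·C_max)²).
n_e·A·C_max = 0.22 × 191 × 0.312 = 13.11 kg/m.
D = 76.6²/(4π × 9.12 × 13.11²) = 0.298 m²/day.

0.298 m²/day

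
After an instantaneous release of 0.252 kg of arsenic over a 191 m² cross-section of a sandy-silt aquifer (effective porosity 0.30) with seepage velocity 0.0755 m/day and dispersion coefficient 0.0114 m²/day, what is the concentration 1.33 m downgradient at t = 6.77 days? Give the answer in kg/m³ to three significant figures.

0.000509 kg/m³

For an instantaneous plane source, C(x,t) = M/(n_e·A·√(4πDt)) · exp(−(x−vt)²/(4Dt)), with n_e·A the pore (flow) area.
Plume center vt = 0.0755 × 6.77 = 0.511135 m, so the well at 1.33 m is 0.818865 m downgradient of the peak.
√(4πDt) = 0.9848 m, giving peak height M/(n_e·A·√(4πDt)) = 0.252/(0.30 × 191 × 0.9848) = 0.004466 kg/m³.
(x−vt)²/(4Dt) = (0.818865)²/(4 × 0.0114 × 6.77) = 2.172; exp(−2.172) = 0.1139.
C = 0.004466 × 0.1139 = 0.000509 kg/m³.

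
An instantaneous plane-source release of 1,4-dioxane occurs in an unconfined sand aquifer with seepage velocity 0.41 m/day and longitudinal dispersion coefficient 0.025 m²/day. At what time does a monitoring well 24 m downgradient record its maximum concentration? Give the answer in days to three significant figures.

For the 1D instantaneous-source solution, setting ∂C/∂t = 0 at fixed x gives v²t² + 2Dt − x² = 0, so t = (√(D² + v²x²) − D)/v².
√(D² + v²x²) = √(0.025² + 0.41² × 24²) = 9.840; v² = 0.1681.
t = (9.840 − 0.025)/0.1681 = 58.4 days (vs. the pure-advection estimate x/v = 58.5 d).

58.4 days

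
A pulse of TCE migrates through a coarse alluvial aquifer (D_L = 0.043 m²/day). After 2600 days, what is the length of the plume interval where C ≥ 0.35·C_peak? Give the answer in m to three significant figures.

The plume is Gaussian with σ = √(2Dt) = √(2 × 0.043 × 2600) = 14.95 m.
C/C_peak = exp(−Δx²/(2σ²)) = 0.35 ⇒ Δx = σ·√(−2 ln 0.35) = 14.95 × 1.449 = 21.66 m.
Width = 2Δx = 43.3 m.

43.3 m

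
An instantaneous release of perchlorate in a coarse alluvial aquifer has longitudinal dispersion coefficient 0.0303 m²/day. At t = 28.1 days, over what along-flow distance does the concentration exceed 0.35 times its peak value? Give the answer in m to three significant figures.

3.78 m

The plume is Gaussian with σ = √(2Dt) = √(2 × 0.0303 × 28.1) = 1.305 m.
C/C_peak = exp(−Δx²/(2σ²)) = 0.35 ⇒ Δx = σ·√(−2 ln 0.35) = 1.305 × 1.449 = 1.891 m.
Width = 2Δx = 3.78 m.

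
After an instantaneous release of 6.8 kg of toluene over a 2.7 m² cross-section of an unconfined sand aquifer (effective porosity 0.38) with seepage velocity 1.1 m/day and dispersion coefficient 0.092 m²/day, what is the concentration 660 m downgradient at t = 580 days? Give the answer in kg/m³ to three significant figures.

0.0265 kg/m³

For an instantaneous plane source, C(x,t) = M/(n_e·A·√(4πDt)) · exp(−(x−vt)²/(4Dt)), with n_e·A the pore (flow) area.
Plume center vt = 1.1 × 580 = 638 m, so the well at 660 m is 22 m downgradient of the peak.
√(4πDt) = 25.89 m, giving peak height M/(n_e·A·√(4πDt)) = 6.8/(0.38 × 2.7 × 25.89) = 0.2560 kg/m³.
(x−vt)²/(4Dt) = (22)²/(4 × 0.092 × 580) = 2.268; exp(−2.268) = 0.1035.
C = 0.2560 × 0.1035 = 0.0265 kg/m³.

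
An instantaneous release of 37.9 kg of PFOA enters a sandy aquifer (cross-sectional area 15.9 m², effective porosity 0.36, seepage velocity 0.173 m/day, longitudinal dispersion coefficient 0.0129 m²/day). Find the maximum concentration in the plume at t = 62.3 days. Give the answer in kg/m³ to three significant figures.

The peak of an instantaneous 1D plume sits at x = vt; there the Gaussian factor is 1 and C_max = M/(n_e·A·√(4πDt)), where n_e·A is the pore area the mass is dissolved in.
√(4πDt) = √(4π × 0.0129 × 62.3) = 3.178 m, so C_max = 37.9/(0.36 × 15.9 × 3.178) = 2.08 kg/m³.

2.08 kg/m³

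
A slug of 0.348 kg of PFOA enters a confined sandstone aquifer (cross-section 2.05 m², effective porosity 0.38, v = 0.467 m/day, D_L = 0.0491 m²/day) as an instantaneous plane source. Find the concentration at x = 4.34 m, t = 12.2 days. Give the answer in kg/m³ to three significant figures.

0.0755 kg/m³

For an instantaneous plane source, C(x,t) = M/(n_e·A·√(4πDt)) · exp(−(x−vt)²/(4Dt)), with n_e·A the pore (flow) area.
Plume center vt = 0.467 × 12.2 = 5.6974 m, so the well at 4.34 m is 1.3574 m upgradient of the peak.
√(4πDt) = 2.744 m, giving peak height M/(n_e·A·√(4πDt)) = 0.348/(0.38 × 2.05 × 2.744) = 0.1628 kg/m³.
(x−vt)²/(4Dt) = (-1.3574)²/(4 × 0.0491 × 12.2) = 0.7690; exp(−0.7690) = 0.4635.
C = 0.1628 × 0.4635 = 0.0755 kg/m³.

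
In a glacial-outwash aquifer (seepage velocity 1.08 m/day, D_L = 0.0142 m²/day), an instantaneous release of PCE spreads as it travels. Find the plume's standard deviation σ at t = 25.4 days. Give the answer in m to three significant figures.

0.849 m

Dispersive spreading gives a Gaussian with σ² = 2Dt; advection only shifts the center.
σ = √(2 × 0.0142 × 25.4) = 0.849 m.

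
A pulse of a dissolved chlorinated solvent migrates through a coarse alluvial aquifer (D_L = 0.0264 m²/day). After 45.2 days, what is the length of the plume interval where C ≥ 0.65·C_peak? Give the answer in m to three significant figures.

2.87 m

The plume is Gaussian with σ = √(2Dt) = √(2 × 0.0264 × 45.2) = 1.545 m.
C/C_peak = exp(−Δx²/(2σ²)) = 0.65 ⇒ Δx = σ·√(−2 ln 0.65) = 1.545 × 0.9282 = 1.434 m.
Width = 2Δx = 2.87 m.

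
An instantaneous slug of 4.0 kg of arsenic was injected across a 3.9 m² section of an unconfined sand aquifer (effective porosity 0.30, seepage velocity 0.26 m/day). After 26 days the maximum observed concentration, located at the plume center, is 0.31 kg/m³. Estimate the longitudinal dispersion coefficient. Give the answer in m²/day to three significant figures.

At the plume center C_max = M/(n_e·A·√(4πDt)), so D = M²/(4πt·(n_e·A·C_max)²).
n_e·A·C_max = 0.30 × 3.9 × 0.31 = 0.3627 kg/m.
D = 4.0²/(4π × 26 × 0.3627²) = 0.372 m²/day.

0.372 m²/day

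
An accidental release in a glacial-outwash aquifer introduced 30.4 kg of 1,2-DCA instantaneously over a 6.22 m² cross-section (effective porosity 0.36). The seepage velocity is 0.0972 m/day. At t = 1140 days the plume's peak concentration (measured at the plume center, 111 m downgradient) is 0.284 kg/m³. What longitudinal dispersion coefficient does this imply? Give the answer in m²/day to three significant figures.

At the plume center C_max = M/(n_e·A·√(4πDt)), so D = M²/(4πt·(n_e·A·C_max)²).
n_e·A·C_max = 0.36 × 6.22 × 0.284 = 0.6359 kg/m.
D = 30.4²/(4π × 1140 × 0.6359²) = 0.160 m²/day.

0.160 m²/day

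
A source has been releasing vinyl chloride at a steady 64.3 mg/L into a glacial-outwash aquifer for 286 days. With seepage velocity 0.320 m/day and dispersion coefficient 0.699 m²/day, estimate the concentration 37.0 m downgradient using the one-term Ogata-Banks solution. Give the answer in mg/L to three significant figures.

For a continuous step input, C/C₀ ≈ ½·erfc((x−vt)/(2√(Dt))).
vt = 0.320 × 286 = 91.52 m and 2√(Dt) = 2√(0.699 × 286) = 28.28 m.
Argument (x−vt)/(2√(Dt)) = (37.0 − 91.52)/28.28 = -1.928; ½·erfc(-1.928) = 0.9968.
C = 64.3 × 0.9968 = 64.1 mg/L.

64.1 mg/L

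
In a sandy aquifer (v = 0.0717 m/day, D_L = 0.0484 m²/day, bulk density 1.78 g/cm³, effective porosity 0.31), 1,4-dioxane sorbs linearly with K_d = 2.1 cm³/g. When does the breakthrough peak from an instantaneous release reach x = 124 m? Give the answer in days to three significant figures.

Retardation factor R = 1 + ρ_b·K_d/n = 1 + 1.78 × 2.1/0.31 = 13.06.
Sorption retards both mechanisms: v_R = v/R = 0.005490 m/day, D_R = D/R = 0.003706 m²/day.
Peak time from v_R²t² + 2D_R t − x² = 0: t = (√(D_R² + v_R²x²) − D_R)/v_R².
√(D_R² + v_R²x²) = √(0.003706² + 0.005490² × 124²) = 0.6808; v_R² = 3.014e-05.
t = (0.6808 − 0.003706)/3.014e-05 = 22500 days.

22500 days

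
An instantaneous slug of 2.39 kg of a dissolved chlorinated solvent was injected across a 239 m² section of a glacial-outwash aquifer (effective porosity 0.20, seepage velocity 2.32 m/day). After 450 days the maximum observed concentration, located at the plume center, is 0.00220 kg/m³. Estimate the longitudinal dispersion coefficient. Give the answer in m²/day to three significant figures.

At the plume center C_max = M/(n_e·A·√(4πDt)), so D = M²/(4πt·(n_e·A·C_max)²).
n_e·A·C_max = 0.20 × 239 × 0.00220 = 0.1052 kg/m.
D = 2.39²/(4π × 450 × 0.1052²) = 0.0913 m²/day.

0.0913 m²/day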